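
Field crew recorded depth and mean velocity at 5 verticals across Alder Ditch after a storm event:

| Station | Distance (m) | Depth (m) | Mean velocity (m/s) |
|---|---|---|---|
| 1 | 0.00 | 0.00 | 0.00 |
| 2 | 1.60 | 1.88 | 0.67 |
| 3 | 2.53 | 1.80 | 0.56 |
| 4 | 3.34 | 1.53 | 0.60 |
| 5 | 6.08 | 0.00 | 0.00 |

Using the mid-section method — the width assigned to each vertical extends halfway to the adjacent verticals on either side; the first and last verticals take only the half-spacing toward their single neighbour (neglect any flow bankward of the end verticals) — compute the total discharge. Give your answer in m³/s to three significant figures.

w_2 = (2.53 − 0.00)/2 = 1.265 m; q_2 = 0.67 × 1.88 × 1.265 = 1.593 m³/s
w_3 = (3.34 − 1.60)/2 = 0.87 m; q_3 = 0.56 × 1.80 × 0.87 = 0.8770 m³/s
w_4 = (6.08 − 2.53)/2 = 1.775 m; q_4 = 0.60 × 1.53 × 1.775 = 1.629 m³/s
Stations 1, 5 contribute zero (depth or velocity is 0).
Q = Σ qᵢ = 4.100 m³/s

4.10 m³/s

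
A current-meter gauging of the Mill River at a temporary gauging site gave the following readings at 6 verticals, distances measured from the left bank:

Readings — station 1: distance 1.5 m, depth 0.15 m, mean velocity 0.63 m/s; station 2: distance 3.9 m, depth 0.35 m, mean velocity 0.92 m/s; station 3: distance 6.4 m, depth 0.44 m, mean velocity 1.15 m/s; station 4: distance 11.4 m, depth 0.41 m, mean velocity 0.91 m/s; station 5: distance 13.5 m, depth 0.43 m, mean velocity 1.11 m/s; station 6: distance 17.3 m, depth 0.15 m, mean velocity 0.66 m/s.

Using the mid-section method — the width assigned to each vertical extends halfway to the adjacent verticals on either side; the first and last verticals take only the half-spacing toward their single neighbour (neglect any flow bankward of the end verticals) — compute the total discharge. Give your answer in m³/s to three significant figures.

5.72 m³/s

w_1 = (3.9 − 1.5)/2 = 1.2 m; q_1 = 0.63 × 0.15 × 1.2 = 0.1134 m³/s
w_2 = (6.4 − 1.5)/2 = 2.45 m; q_2 = 0.92 × 0.35 × 2.45 = 0.7889 m³/s
w_3 = (11.4 − 3.9)/2 = 3.75 m; q_3 = 1.15 × 0.44 × 3.75 = 1.898 m³/s
w_4 = (13.5 − 6.4)/2 = 3.55 m; q_4 = 0.91 × 0.41 × 3.55 = 1.325 m³/s
w_5 = (17.3 − 11.4)/2 = 2.95 m; q_5 = 1.11 × 0.43 × 2.95 = 1.408 m³/s
w_6 = (17.3 − 13.5)/2 = 1.9 m; q_6 = 0.66 × 0.15 × 1.9 = 0.1881 m³/s
Q = Σ qᵢ = 5.720 m³/s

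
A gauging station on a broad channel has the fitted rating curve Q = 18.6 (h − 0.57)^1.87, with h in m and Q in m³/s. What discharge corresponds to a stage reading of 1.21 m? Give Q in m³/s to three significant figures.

Q = 18.6 × (1.21 − 0.57)^1.87 = 18.6 × 0.64^1.87 = 8.074 m³/s

8.07 m³/s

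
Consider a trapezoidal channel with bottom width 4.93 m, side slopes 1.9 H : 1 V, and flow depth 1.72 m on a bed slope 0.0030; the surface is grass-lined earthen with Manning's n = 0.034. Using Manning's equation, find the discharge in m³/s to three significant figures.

A = (b + z·y)·y = (4.93 + 1.9×1.72)×1.72 = 14.10 m²
P = b + 2y√(1+z²) = 4.93 + 2×1.72×√(1+1.9²) = 12.32 m
R = A/P = 14.10/12.32 = 1.145 m
Q = (1/n)·A·R^(2/3)·S^(1/2) = (1/0.034) × 14.10 × 1.145^(2/3) × 0.0030^(1/2) = 24.86 m³/s

24.9 m³/s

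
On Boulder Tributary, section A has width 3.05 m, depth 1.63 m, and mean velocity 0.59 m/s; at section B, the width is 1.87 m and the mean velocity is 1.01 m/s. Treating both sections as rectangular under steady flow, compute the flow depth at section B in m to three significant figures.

1.55 m

Q = A₁V₁ = (3.05×1.63) × 0.59 = 2.933 m³/s
d₂ = Q/(b₂ V₂) = 2.933/(1.87×1.01) = 1.553 m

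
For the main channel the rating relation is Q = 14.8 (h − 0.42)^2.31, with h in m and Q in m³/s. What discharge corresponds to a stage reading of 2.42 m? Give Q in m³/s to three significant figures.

Q = 14.8 × (2.42 − 0.42)^2.31 = 14.8 × 2^2.31 = 73.39 m³/s

73.4 m³/s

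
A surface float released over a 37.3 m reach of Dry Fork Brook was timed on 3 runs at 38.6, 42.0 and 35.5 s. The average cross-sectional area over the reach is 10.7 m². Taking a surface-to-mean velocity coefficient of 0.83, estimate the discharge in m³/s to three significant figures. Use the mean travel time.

8.56 m³/s

t̄ = (38.6 + 42.0 + 35.5) / 3 = 38.7 s
v_surface = L / t̄ = 37.3 / 38.7 = 0.9638 m/s
v_mean = 0.83 × 0.9638 = 0.8000 m/s
Q = A × v_mean = 10.7 × 0.8000 = 8.560 m³/s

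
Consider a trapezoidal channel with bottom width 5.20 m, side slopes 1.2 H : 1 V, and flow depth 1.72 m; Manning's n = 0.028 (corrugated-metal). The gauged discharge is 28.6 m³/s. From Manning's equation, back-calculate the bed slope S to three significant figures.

A = (b + z·y)·y = (5.20 + 1.2×1.72)×1.72 = 12.49 m²
P = b + 2y√(1+z²) = 5.20 + 2×1.72×√(1+1.2²) = 10.57 m
R = A/P = 12.49/10.57 = 1.182 m
S = (Q·n / (1·A·R^(2/3)))² = (28.6×0.028 / (1×12.49×1.118))² = 0.003288

0.00329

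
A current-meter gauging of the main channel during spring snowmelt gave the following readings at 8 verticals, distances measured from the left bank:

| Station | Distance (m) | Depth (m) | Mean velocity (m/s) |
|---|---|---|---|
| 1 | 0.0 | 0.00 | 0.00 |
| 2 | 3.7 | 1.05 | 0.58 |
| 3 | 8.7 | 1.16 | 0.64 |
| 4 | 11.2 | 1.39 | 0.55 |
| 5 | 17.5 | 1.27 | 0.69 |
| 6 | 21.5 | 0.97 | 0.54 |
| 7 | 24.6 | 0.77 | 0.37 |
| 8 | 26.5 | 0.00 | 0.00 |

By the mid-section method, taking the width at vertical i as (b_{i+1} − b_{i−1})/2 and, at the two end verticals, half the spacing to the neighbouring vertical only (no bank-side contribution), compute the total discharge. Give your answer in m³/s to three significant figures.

15.9 m³/s

w_2 = (8.7 − 0.0)/2 = 4.35 m; q_2 = 0.58 × 1.05 × 4.35 = 2.649 m³/s
w_3 = (11.2 − 3.7)/2 = 3.75 m; q_3 = 0.64 × 1.16 × 3.75 = 2.784 m³/s
w_4 = (17.5 − 8.7)/2 = 4.4 m; q_4 = 0.55 × 1.39 × 4.4 = 3.364 m³/s
w_5 = (21.5 − 11.2)/2 = 5.15 m; q_5 = 0.69 × 1.27 × 5.15 = 4.513 m³/s
w_6 = (24.6 − 17.5)/2 = 3.55 m; q_6 = 0.54 × 0.97 × 3.55 = 1.859 m³/s
w_7 = (26.5 − 21.5)/2 = 2.5 m; q_7 = 0.37 × 0.77 × 2.5 = 0.7123 m³/s
Stations 1, 8 contribute zero (depth or velocity is 0).
Q = Σ qᵢ = 15.88 m³/s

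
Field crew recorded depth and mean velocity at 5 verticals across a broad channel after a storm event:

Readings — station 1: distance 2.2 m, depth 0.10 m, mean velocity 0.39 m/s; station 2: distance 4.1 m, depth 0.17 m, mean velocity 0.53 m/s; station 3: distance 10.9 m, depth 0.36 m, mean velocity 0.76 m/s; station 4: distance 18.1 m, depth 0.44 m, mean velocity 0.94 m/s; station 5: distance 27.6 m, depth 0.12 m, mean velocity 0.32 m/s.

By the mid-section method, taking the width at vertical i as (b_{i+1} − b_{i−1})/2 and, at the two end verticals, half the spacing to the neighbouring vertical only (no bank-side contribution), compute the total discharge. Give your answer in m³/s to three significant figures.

w_1 = (4.1 − 2.2)/2 = 0.95 m; q_1 = 0.39 × 0.10 × 0.95 = 0.03705 m³/s
w_2 = (10.9 − 2.2)/2 = 4.35 m; q_2 = 0.53 × 0.17 × 4.35 = 0.3919 m³/s
w_3 = (18.1 − 4.1)/2 = 7 m; q_3 = 0.76 × 0.36 × 7 = 1.915 m³/s
w_4 = (27.6 − 10.9)/2 = 8.35 m; q_4 = 0.94 × 0.44 × 8.35 = 3.454 m³/s
w_5 = (27.6 − 18.1)/2 = 4.75 m; q_5 = 0.32 × 0.12 × 4.75 = 0.1824 m³/s
Q = Σ qᵢ = 5.980 m³/s

5.98 m³/s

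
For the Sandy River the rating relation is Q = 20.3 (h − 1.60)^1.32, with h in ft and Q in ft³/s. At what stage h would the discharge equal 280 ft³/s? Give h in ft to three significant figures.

h − h₀ = (Q/C)^(1/b) = (280/20.3)^(1/1.32) = 7.301 ft
h = 1.60 + 7.301 = 8.901 ft

8.90 ft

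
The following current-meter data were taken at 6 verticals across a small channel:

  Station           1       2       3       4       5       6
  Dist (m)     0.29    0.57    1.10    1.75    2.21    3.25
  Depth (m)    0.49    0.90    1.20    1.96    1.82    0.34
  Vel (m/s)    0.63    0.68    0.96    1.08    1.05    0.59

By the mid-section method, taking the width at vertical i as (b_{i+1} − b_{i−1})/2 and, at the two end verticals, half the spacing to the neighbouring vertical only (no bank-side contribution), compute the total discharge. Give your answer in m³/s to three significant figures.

3.68 m³/s

w_1 = (0.57 − 0.29)/2 = 0.14 m; q_1 = 0.63 × 0.49 × 0.14 = 0.04322 m³/s
w_2 = (1.10 − 0.29)/2 = 0.405 m; q_2 = 0.68 × 0.90 × 0.405 = 0.2479 m³/s
w_3 = (1.75 − 0.57)/2 = 0.59 m; q_3 = 0.96 × 1.20 × 0.59 = 0.6797 m³/s
w_4 = (2.21 − 1.10)/2 = 0.555 m; q_4 = 1.08 × 1.96 × 0.555 = 1.175 m³/s
w_5 = (3.25 − 1.75)/2 = 0.75 m; q_5 = 1.05 × 1.82 × 0.75 = 1.433 m³/s
w_6 = (3.25 − 2.21)/2 = 0.52 m; q_6 = 0.59 × 0.34 × 0.52 = 0.1043 m³/s
Q = Σ qᵢ = 3.683 m³/s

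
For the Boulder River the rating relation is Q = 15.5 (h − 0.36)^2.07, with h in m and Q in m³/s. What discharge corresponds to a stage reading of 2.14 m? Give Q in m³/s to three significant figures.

51.1 m³/s

Q = 15.5 × (2.14 − 0.36)^2.07 = 15.5 × 1.78^2.07 = 51.13 m³/s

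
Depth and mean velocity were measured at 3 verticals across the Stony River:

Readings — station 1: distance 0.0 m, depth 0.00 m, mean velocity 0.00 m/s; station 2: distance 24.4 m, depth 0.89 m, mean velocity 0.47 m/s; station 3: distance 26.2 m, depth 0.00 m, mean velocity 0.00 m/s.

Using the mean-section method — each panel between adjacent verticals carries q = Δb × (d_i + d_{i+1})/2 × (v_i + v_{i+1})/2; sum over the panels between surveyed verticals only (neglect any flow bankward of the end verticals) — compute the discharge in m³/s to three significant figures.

2.74 m³/s

Panel 1-2: Δb = 24.4 m, d̄ = (0.00+0.89)/2 = 0.445, v̄ = (0.00+0.47)/2 = 0.235 → q = 24.4×0.445×0.235 = 2.552 m³/s
Panel 2-3: Δb = 1.8 m, d̄ = (0.89+0.00)/2 = 0.445, v̄ = (0.47+0.00)/2 = 0.235 → q = 1.8×0.445×0.235 = 0.1882 m³/s
Q = Σ q = 2.740 m³/s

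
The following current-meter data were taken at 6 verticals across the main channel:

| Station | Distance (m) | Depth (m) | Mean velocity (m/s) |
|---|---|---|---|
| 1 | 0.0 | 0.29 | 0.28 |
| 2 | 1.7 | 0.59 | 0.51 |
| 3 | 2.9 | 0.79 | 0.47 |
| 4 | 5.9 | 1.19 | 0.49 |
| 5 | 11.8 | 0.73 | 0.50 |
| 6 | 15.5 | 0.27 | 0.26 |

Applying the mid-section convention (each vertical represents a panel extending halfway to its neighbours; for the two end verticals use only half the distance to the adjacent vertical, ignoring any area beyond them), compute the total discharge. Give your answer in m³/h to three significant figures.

w_1 = (1.7 − 0.0)/2 = 0.85 m; q_1 = 0.28 × 0.29 × 0.85 = 0.06902 m³/s
w_2 = (2.9 − 0.0)/2 = 1.45 m; q_2 = 0.51 × 0.59 × 1.45 = 0.4363 m³/s
w_3 = (5.9 − 1.7)/2 = 2.1 m; q_3 = 0.47 × 0.79 × 2.1 = 0.7797 m³/s
w_4 = (11.8 − 2.9)/2 = 4.45 m; q_4 = 0.49 × 1.19 × 4.45 = 2.595 m³/s
w_5 = (15.5 − 5.9)/2 = 4.8 m; q_5 = 0.50 × 0.73 × 4.8 = 1.752 m³/s
w_6 = (15.5 − 11.8)/2 = 1.85 m; q_6 = 0.26 × 0.27 × 1.85 = 0.1299 m³/s
Q = Σ qᵢ = 5.762 m³/s
= 5.762 × 3600 = 20740 m³/h

20700 m³/h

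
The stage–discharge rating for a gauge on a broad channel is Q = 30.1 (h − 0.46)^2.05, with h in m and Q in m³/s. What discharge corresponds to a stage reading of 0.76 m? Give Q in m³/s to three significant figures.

Q = 30.1 × (0.76 − 0.46)^2.05 = 30.1 × 0.3^2.05 = 2.551 m³/s

2.55 m³/s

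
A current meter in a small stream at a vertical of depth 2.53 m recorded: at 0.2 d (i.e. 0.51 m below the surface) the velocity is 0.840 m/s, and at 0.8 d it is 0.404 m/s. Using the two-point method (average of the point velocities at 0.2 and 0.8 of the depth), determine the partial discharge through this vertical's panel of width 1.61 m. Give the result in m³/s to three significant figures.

v̄ = (0.840 + 0.404) / 2 = 0.6220 m/s
q = v̄ × d × w = 0.6220 × 2.53 × 1.61 = 2.534 m³/s

2.53 m³/s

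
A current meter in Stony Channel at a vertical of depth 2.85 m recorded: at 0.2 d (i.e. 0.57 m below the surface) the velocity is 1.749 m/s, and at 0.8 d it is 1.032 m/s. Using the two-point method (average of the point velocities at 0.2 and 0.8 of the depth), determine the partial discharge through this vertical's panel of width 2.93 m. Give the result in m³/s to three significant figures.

11.6 m³/s

v̄ = (1.749 + 1.032) / 2 = 1.391 m/s
q = v̄ × d × w = 1.391 × 2.85 × 2.93 = 11.61 m³/s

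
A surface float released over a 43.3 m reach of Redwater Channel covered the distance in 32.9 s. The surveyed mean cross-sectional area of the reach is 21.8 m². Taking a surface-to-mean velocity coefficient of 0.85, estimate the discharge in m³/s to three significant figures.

24.4 m³/s

v_surface = L / t̄ = 43.3 / 32.9 = 1.316 m/s
v_mean = 0.85 × 1.316 = 1.119 m/s
Q = A × v_mean = 21.8 × 1.119 = 24.39 m³/s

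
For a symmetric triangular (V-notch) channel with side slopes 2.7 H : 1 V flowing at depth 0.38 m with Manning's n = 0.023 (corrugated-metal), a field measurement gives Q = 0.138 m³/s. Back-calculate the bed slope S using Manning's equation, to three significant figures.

A = z·y² = 2.7×0.38² = 0.3899 m²
P = 2y√(1+z²) = 2×0.38×√(1+2.7²) = 2.188 m
R = A/P = 0.3899/2.188 = 0.1782 m
S = (Q·n / (1·A·R^(2/3)))² = (0.138×0.023 / (1×0.3899×0.3166))² = 0.0006610

0.000661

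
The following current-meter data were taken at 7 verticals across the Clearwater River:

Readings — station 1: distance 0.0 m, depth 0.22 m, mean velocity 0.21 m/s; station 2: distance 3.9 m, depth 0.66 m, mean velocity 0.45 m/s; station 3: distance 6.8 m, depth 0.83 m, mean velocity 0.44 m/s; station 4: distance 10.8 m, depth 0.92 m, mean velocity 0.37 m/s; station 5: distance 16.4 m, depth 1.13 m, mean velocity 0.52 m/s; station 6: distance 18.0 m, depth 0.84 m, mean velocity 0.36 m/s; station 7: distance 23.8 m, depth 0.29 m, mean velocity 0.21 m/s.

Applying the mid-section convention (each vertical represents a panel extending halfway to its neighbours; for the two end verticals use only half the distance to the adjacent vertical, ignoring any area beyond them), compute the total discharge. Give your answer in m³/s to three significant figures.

7.40 m³/s

w_1 = (3.9 − 0.0)/2 = 1.95 m; q_1 = 0.21 × 0.22 × 1.95 = 0.09009 m³/s
w_2 = (6.8 − 0.0)/2 = 3.4 m; q_2 = 0.45 × 0.66 × 3.4 = 1.010 m³/s
w_3 = (10.8 − 3.9)/2 = 3.45 m; q_3 = 0.44 × 0.83 × 3.45 = 1.260 m³/s
w_4 = (16.4 − 6.8)/2 = 4.8 m; q_4 = 0.37 × 0.92 × 4.8 = 1.634 m³/s
w_5 = (18.0 − 10.8)/2 = 3.6 m; q_5 = 0.52 × 1.13 × 3.6 = 2.115 m³/s
w_6 = (23.8 − 16.4)/2 = 3.7 m; q_6 = 0.36 × 0.84 × 3.7 = 1.119 m³/s
w_7 = (23.8 − 18.0)/2 = 2.9 m; q_7 = 0.21 × 0.29 × 2.9 = 0.1766 m³/s
Q = Σ qᵢ = 7.405 m³/s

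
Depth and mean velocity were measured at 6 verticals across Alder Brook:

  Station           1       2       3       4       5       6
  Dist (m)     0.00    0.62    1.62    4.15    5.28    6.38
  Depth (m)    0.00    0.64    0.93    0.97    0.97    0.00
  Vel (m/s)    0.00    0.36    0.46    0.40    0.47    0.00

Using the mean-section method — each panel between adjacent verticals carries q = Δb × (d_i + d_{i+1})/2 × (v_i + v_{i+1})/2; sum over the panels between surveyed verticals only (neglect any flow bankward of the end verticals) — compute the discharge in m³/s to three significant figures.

1.99 m³/s

Panel 1-2: Δb = 0.62 m, d̄ = (0.00+0.64)/2 = 0.32, v̄ = (0.00+0.36)/2 = 0.18 → q = 0.62×0.32×0.18 = 0.03571 m³/s
Panel 2-3: Δb = 1 m, d̄ = (0.64+0.93)/2 = 0.785, v̄ = (0.36+0.46)/2 = 0.41 → q = 1×0.785×0.41 = 0.3219 m³/s
Panel 3-4: Δb = 2.53 m, d̄ = (0.93+0.97)/2 = 0.95, v̄ = (0.46+0.40)/2 = 0.43 → q = 2.53×0.95×0.43 = 1.034 m³/s
Panel 4-5: Δb = 1.13 m, d̄ = (0.97+0.97)/2 = 0.97, v̄ = (0.40+0.47)/2 = 0.435 → q = 1.13×0.97×0.435 = 0.4768 m³/s
Panel 5-6: Δb = 1.1 m, d̄ = (0.97+0.00)/2 = 0.485, v̄ = (0.47+0.00)/2 = 0.235 → q = 1.1×0.485×0.235 = 0.1254 m³/s
Q = Σ q = 1.993 m³/s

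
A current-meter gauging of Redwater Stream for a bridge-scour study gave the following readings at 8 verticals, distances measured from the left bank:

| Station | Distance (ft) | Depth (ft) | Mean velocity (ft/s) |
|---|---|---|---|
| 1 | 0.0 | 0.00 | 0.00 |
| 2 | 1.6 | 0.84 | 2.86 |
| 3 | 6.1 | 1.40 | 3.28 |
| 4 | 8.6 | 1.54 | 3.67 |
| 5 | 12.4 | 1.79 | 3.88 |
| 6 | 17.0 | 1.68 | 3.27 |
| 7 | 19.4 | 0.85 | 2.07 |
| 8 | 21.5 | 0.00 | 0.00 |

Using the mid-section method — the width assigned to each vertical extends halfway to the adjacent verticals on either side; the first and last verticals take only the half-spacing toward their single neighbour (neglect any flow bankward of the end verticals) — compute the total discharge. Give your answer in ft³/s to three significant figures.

93.6 ft³/s

w_2 = (6.1 − 0.0)/2 = 3.05 ft; q_2 = 2.86 × 0.84 × 3.05 = 7.327 ft³/s
w_3 = (8.6 − 1.6)/2 = 3.5 ft; q_3 = 3.28 × 1.40 × 3.5 = 16.07 ft³/s
w_4 = (12.4 − 6.1)/2 = 3.15 ft; q_4 = 3.67 × 1.54 × 3.15 = 17.80 ft³/s
w_5 = (17.0 − 8.6)/2 = 4.2 ft; q_5 = 3.88 × 1.79 × 4.2 = 29.17 ft³/s
w_6 = (19.4 − 12.4)/2 = 3.5 ft; q_6 = 3.27 × 1.68 × 3.5 = 19.23 ft³/s
w_7 = (21.5 − 17.0)/2 = 2.25 ft; q_7 = 2.07 × 0.85 × 2.25 = 3.959 ft³/s
Stations 1, 8 contribute zero (depth or velocity is 0).
Q = Σ qᵢ = 93.56 ft³/s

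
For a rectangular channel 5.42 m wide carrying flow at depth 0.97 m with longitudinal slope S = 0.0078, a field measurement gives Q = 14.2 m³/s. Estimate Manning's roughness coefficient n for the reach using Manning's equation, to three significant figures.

0.0261

A = b·y = 5.42 × 0.97 = 5.257 m²
P = b + 2y = 5.42 + 2×0.97 = 7.360 m
R = A/P = 5.257/7.360 = 0.7143 m
n = (1/Q)·A·R^(2/3)·S^(1/2) = (1/14.2) × 5.257 × 0.7991 × 0.08832 = 0.02613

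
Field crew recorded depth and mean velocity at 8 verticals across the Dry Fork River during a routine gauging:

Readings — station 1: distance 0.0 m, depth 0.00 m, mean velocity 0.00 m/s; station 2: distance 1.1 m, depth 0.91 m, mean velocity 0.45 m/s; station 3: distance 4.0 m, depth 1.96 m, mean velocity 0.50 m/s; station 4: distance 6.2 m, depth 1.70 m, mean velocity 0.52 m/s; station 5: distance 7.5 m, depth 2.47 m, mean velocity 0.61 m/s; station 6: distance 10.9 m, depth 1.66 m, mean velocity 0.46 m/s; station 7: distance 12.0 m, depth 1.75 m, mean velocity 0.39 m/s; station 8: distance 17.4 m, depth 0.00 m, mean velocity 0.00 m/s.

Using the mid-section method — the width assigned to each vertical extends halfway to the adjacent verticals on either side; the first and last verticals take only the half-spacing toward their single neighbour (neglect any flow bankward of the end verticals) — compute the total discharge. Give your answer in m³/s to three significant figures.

12.3 m³/s

w_2 = (4.0 − 0.0)/2 = 2 m; q_2 = 0.45 × 0.91 × 2 = 0.8190 m³/s
w_3 = (6.2 − 1.1)/2 = 2.55 m; q_3 = 0.50 × 1.96 × 2.55 = 2.499 m³/s
w_4 = (7.5 − 4.0)/2 = 1.75 m; q_4 = 0.52 × 1.70 × 1.75 = 1.547 m³/s
w_5 = (10.9 − 6.2)/2 = 2.35 m; q_5 = 0.61 × 2.47 × 2.35 = 3.541 m³/s
w_6 = (12.0 − 7.5)/2 = 2.25 m; q_6 = 0.46 × 1.66 × 2.25 = 1.718 m³/s
w_7 = (17.4 − 10.9)/2 = 3.25 m; q_7 = 0.39 × 1.75 × 3.25 = 2.218 m³/s
Stations 1, 8 contribute zero (depth or velocity is 0).
Q = Σ qᵢ = 12.34 m³/s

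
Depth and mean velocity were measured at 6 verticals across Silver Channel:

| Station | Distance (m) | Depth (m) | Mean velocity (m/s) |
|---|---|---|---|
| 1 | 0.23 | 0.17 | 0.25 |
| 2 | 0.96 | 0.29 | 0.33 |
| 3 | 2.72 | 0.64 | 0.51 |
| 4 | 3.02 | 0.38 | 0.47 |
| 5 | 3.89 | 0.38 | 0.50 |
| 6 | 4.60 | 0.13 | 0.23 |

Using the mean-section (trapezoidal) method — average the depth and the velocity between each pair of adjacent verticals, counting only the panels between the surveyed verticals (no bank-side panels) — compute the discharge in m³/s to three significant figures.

Panel 1-2: Δb = 0.73 m, d̄ = (0.17+0.29)/2 = 0.23, v̄ = (0.25+0.33)/2 = 0.29 → q = 0.73×0.23×0.29 = 0.04869 m³/s
Panel 2-3: Δb = 1.76 m, d̄ = (0.29+0.64)/2 = 0.465, v̄ = (0.33+0.51)/2 = 0.42 → q = 1.76×0.465×0.42 = 0.3437 m³/s
Panel 3-4: Δb = 0.3 m, d̄ = (0.64+0.38)/2 = 0.51, v̄ = (0.51+0.47)/2 = 0.49 → q = 0.3×0.51×0.49 = 0.07497 m³/s
Panel 4-5: Δb = 0.87 m, d̄ = (0.38+0.38)/2 = 0.38, v̄ = (0.47+0.50)/2 = 0.485 → q = 0.87×0.38×0.485 = 0.1603 m³/s
Panel 5-6: Δb = 0.71 m, d̄ = (0.38+0.13)/2 = 0.255, v̄ = (0.50+0.23)/2 = 0.365 → q = 0.71×0.255×0.365 = 0.06608 m³/s
Q = Σ q = 0.6938 m³/s

0.694 m³/s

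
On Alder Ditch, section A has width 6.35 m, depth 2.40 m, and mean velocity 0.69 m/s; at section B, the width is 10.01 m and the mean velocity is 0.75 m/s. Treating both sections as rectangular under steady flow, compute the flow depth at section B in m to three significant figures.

Q = A₁V₁ = (6.35×2.40) × 0.69 = 10.52 m³/s
d₂ = Q/(b₂ V₂) = 10.52/(10.01×0.75) = 1.401 m

1.40 m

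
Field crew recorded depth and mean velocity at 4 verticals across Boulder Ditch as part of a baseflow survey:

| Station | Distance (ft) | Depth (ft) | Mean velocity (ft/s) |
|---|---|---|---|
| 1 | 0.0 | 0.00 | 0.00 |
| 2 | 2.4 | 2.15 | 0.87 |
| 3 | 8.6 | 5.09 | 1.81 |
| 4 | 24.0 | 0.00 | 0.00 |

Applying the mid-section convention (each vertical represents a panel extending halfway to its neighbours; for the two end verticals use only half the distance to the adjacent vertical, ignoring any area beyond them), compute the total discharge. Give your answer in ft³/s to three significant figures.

108 ft³/s

w_2 = (8.6 − 0.0)/2 = 4.3 ft; q_2 = 0.87 × 2.15 × 4.3 = 8.043 ft³/s
w_3 = (24.0 − 2.4)/2 = 10.8 ft; q_3 = 1.81 × 5.09 × 10.8 = 99.50 ft³/s
Stations 1, 4 contribute zero (depth or velocity is 0).
Q = Σ qᵢ = 107.5 ft³/s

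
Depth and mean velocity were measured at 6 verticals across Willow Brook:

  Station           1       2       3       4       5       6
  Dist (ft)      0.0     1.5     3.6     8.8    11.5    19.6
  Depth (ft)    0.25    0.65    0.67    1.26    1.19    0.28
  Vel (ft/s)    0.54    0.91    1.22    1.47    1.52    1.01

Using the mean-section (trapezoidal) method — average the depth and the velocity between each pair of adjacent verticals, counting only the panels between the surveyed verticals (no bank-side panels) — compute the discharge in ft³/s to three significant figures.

21.2 ft³/s

Panel 1-2: Δb = 1.5 ft, d̄ = (0.25+0.65)/2 = 0.45, v̄ = (0.54+0.91)/2 = 0.725 → q = 1.5×0.45×0.725 = 0.4894 ft³/s
Panel 2-3: Δb = 2.1 ft, d̄ = (0.65+0.67)/2 = 0.66, v̄ = (0.91+1.22)/2 = 1.065 → q = 2.1×0.66×1.065 = 1.476 ft³/s
Panel 3-4: Δb = 5.2 ft, d̄ = (0.67+1.26)/2 = 0.965, v̄ = (1.22+1.47)/2 = 1.345 → q = 5.2×0.965×1.345 = 6.749 ft³/s
Panel 4-5: Δb = 2.7 ft, d̄ = (1.26+1.19)/2 = 1.225, v̄ = (1.47+1.52)/2 = 1.495 → q = 2.7×1.225×1.495 = 4.945 ft³/s
Panel 5-6: Δb = 8.1 ft, d̄ = (1.19+0.28)/2 = 0.735, v̄ = (1.52+1.01)/2 = 1.265 → q = 8.1×0.735×1.265 = 7.531 ft³/s
Q = Σ q = 21.19 ft³/s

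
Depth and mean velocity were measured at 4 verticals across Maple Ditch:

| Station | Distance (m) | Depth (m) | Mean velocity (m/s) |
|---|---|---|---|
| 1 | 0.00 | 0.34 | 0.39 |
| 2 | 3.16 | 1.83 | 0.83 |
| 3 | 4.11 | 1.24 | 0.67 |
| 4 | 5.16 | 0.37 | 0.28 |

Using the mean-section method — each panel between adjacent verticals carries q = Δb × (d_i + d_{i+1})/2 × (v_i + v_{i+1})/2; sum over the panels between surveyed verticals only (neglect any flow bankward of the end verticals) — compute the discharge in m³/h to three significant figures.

12900 m³/h

Panel 1-2: Δb = 3.16 m, d̄ = (0.34+1.83)/2 = 1.085, v̄ = (0.39+0.83)/2 = 0.61 → q = 3.16×1.085×0.61 = 2.091 m³/s
Panel 2-3: Δb = 0.95 m, d̄ = (1.83+1.24)/2 = 1.535, v̄ = (0.83+0.67)/2 = 0.75 → q = 0.95×1.535×0.75 = 1.094 m³/s
Panel 3-4: Δb = 1.05 m, d̄ = (1.24+0.37)/2 = 0.805, v̄ = (0.67+0.28)/2 = 0.475 → q = 1.05×0.805×0.475 = 0.4015 m³/s
Q = Σ q = 3.587 m³/s
= 3.587 × 3600 = 12910 m³/h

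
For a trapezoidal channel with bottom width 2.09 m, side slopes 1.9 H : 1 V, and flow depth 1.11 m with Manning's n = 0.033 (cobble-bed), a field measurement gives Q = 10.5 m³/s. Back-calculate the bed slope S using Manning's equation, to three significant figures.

0.00925

A = (b + z·y)·y = (2.09 + 1.9×1.11)×1.11 = 4.661 m²
P = b + 2y√(1+z²) = 2.09 + 2×1.11×√(1+1.9²) = 6.857 m
R = A/P = 4.661/6.857 = 0.6798 m
S = (Q·n / (1·A·R^(2/3)))² = (10.5×0.033 / (1×4.661×0.7731))² = 0.009247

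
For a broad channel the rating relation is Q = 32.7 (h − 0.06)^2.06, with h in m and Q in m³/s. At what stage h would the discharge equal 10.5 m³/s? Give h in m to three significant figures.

0.636 m

h − h₀ = (Q/C)^(1/b) = (10.5/32.7)^(1/2.06) = 0.5761 m
h = 0.06 + 0.5761 = 0.6361 m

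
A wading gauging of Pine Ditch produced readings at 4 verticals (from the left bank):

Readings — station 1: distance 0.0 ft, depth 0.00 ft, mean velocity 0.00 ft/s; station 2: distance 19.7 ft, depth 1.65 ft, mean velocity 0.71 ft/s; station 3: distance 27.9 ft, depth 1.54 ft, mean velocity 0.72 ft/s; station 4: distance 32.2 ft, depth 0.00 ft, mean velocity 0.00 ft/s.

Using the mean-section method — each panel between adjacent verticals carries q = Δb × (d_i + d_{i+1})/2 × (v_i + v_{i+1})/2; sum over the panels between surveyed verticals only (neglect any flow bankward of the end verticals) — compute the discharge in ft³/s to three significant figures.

16.3 ft³/s

Panel 1-2: Δb = 19.7 ft, d̄ = (0.00+1.65)/2 = 0.825, v̄ = (0.00+0.71)/2 = 0.355 → q = 19.7×0.825×0.355 = 5.770 ft³/s
Panel 2-3: Δb = 8.2 ft, d̄ = (1.65+1.54)/2 = 1.595, v̄ = (0.71+0.72)/2 = 0.715 → q = 8.2×1.595×0.715 = 9.351 ft³/s
Panel 3-4: Δb = 4.3 ft, d̄ = (1.54+0.00)/2 = 0.77, v̄ = (0.72+0.00)/2 = 0.36 → q = 4.3×0.77×0.36 = 1.192 ft³/s
Q = Σ q = 16.31 ft³/s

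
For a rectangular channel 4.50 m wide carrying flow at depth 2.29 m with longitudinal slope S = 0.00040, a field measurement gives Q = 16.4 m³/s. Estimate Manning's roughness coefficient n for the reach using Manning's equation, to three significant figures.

A = b·y = 4.50 × 2.29 = 10.31 m²
P = b + 2y = 4.50 + 2×2.29 = 9.080 m
R = A/P = 10.31/9.080 = 1.135 m
n = (1/Q)·A·R^(2/3)·S^(1/2) = (1/16.4) × 10.31 × 1.088 × 0.02000 = 0.01367

0.0137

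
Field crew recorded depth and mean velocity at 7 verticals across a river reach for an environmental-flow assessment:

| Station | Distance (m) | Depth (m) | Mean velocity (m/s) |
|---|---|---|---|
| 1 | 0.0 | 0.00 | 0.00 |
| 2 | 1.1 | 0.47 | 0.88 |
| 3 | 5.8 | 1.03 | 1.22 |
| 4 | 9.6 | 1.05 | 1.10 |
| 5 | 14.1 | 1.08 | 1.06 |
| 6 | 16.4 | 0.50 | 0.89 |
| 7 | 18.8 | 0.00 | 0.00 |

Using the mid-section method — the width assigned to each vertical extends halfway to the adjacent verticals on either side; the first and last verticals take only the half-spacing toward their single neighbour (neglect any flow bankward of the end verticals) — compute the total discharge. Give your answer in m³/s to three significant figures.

w_2 = (5.8 − 0.0)/2 = 2.9 m; q_2 = 0.88 × 0.47 × 2.9 = 1.199 m³/s
w_3 = (9.6 − 1.1)/2 = 4.25 m; q_3 = 1.22 × 1.03 × 4.25 = 5.341 m³/s
w_4 = (14.1 − 5.8)/2 = 4.15 m; q_4 = 1.10 × 1.05 × 4.15 = 4.793 m³/s
w_5 = (16.4 − 9.6)/2 = 3.4 m; q_5 = 1.06 × 1.08 × 3.4 = 3.892 m³/s
w_6 = (18.8 − 14.1)/2 = 2.35 m; q_6 = 0.89 × 0.50 × 2.35 = 1.046 m³/s
Stations 1, 7 contribute zero (depth or velocity is 0).
Q = Σ qᵢ = 16.27 m³/s

16.3 m³/s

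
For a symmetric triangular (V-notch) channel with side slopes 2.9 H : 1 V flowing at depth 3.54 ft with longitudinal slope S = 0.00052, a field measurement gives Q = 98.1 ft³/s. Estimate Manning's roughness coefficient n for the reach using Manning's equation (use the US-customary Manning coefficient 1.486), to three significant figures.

A = z·y² = 2.9×3.54² = 36.34 ft²
P = 2y√(1+z²) = 2×3.54×√(1+2.9²) = 21.72 ft
R = A/P = 36.34/21.72 = 1.673 ft
n = (1.486/Q)·A·R^(2/3)·S^(1/2) = (1.486/98.1) × 36.34 × 1.409 × 0.02280 = 0.01769

0.0177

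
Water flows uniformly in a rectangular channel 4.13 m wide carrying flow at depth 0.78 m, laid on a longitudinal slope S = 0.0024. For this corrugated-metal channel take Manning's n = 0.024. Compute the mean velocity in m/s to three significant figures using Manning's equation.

1.40 m/s

A = b·y = 4.13 × 0.78 = 3.221 m²
P = b + 2y = 4.13 + 2×0.78 = 5.690 m
R = A/P = 3.221/5.690 = 0.5662 m
Q = (1/n)·A·R^(2/3)·S^(1/2) = (1/0.024) × 3.221 × 0.5662^(2/3) × 0.0024^(1/2) = 4.500 m³/s
V = Q/A = 4.500/3.221 = 1.397 m/s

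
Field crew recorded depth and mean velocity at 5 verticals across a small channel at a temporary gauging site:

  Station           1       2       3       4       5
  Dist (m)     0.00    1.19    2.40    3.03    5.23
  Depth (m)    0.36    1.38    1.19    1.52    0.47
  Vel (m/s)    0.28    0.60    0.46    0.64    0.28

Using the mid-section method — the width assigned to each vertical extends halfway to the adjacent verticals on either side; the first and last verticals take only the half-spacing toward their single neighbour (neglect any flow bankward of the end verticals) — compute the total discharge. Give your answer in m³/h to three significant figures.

11100 m³/h

w_1 = (1.19 − 0.00)/2 = 0.595 m; q_1 = 0.28 × 0.36 × 0.595 = 0.05998 m³/s
w_2 = (2.40 − 0.00)/2 = 1.2 m; q_2 = 0.60 × 1.38 × 1.2 = 0.9936 m³/s
w_3 = (3.03 − 1.19)/2 = 0.92 m; q_3 = 0.46 × 1.19 × 0.92 = 0.5036 m³/s
w_4 = (5.23 − 2.40)/2 = 1.415 m; q_4 = 0.64 × 1.52 × 1.415 = 1.377 m³/s
w_5 = (5.23 − 3.03)/2 = 1.1 m; q_5 = 0.28 × 0.47 × 1.1 = 0.1448 m³/s
Q = Σ qᵢ = 3.078 m³/s
= 3.078 × 3600 = 11080 m³/h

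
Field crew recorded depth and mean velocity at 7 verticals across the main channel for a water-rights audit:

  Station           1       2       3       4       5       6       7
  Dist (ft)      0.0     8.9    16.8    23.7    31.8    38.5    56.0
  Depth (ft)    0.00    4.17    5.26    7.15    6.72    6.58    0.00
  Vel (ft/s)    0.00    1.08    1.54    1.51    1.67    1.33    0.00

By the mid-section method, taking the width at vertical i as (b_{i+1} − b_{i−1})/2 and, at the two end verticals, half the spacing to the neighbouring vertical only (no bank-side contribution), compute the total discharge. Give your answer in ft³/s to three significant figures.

w_2 = (16.8 − 0.0)/2 = 8.4 ft; q_2 = 1.08 × 4.17 × 8.4 = 37.83 ft³/s
w_3 = (23.7 − 8.9)/2 = 7.4 ft; q_3 = 1.54 × 5.26 × 7.4 = 59.94 ft³/s
w_4 = (31.8 − 16.8)/2 = 7.5 ft; q_4 = 1.51 × 7.15 × 7.5 = 80.97 ft³/s
w_5 = (38.5 − 23.7)/2 = 7.4 ft; q_5 = 1.67 × 6.72 × 7.4 = 83.05 ft³/s
w_6 = (56.0 − 31.8)/2 = 12.1 ft; q_6 = 1.33 × 6.58 × 12.1 = 105.9 ft³/s
Stations 1, 7 contribute zero (depth or velocity is 0).
Q = Σ qᵢ = 367.7 ft³/s

368 ft³/s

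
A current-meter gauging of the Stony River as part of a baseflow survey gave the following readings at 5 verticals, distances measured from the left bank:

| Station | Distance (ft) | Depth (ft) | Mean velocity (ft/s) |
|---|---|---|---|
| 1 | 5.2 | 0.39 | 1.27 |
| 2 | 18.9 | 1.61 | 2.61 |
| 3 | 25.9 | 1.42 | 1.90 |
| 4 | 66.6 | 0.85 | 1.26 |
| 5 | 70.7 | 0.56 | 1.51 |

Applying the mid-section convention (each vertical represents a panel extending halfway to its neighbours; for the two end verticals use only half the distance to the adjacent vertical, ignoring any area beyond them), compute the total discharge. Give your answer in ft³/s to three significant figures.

w_1 = (18.9 − 5.2)/2 = 6.85 ft; q_1 = 1.27 × 0.39 × 6.85 = 3.393 ft³/s
w_2 = (25.9 − 5.2)/2 = 10.35 ft; q_2 = 2.61 × 1.61 × 10.35 = 43.49 ft³/s
w_3 = (66.6 − 18.9)/2 = 23.85 ft; q_3 = 1.90 × 1.42 × 23.85 = 64.35 ft³/s
w_4 = (70.7 − 25.9)/2 = 22.4 ft; q_4 = 1.26 × 0.85 × 22.4 = 23.99 ft³/s
w_5 = (70.7 − 66.6)/2 = 2.05 ft; q_5 = 1.51 × 0.56 × 2.05 = 1.733 ft³/s
Q = Σ qᵢ = 137.0 ft³/s

137 ft³/s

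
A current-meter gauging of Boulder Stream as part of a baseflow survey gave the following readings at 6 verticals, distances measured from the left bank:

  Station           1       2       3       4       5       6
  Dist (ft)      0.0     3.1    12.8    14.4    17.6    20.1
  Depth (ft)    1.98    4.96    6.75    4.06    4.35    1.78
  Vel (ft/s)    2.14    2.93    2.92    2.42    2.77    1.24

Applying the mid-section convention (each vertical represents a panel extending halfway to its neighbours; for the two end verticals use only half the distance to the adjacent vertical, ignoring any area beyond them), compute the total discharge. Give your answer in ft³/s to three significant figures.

272 ft³/s

w_1 = (3.1 − 0.0)/2 = 1.55 ft; q_1 = 2.14 × 1.98 × 1.55 = 6.568 ft³/s
w_2 = (12.8 − 0.0)/2 = 6.4 ft; q_2 = 2.93 × 4.96 × 6.4 = 93.01 ft³/s
w_3 = (14.4 − 3.1)/2 = 5.65 ft; q_3 = 2.92 × 6.75 × 5.65 = 111.4 ft³/s
w_4 = (17.6 − 12.8)/2 = 2.4 ft; q_4 = 2.42 × 4.06 × 2.4 = 23.58 ft³/s
w_5 = (20.1 − 14.4)/2 = 2.85 ft; q_5 = 2.77 × 4.35 × 2.85 = 34.34 ft³/s
w_6 = (20.1 − 17.6)/2 = 1.25 ft; q_6 = 1.24 × 1.78 × 1.25 = 2.759 ft³/s
Q = Σ qᵢ = 271.6 ft³/s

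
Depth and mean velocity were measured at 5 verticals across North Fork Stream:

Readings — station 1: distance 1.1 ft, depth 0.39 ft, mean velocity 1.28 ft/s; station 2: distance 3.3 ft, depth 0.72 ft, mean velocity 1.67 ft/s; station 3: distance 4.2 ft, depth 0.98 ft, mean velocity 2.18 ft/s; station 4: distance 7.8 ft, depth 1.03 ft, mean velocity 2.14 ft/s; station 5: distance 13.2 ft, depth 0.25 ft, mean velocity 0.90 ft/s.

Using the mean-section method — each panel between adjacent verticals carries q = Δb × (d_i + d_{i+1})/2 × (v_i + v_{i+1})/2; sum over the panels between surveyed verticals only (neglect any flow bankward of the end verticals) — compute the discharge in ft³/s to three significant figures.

16.3 ft³/s

Panel 1-2: Δb = 2.2 ft, d̄ = (0.39+0.72)/2 = 0.555, v̄ = (1.28+1.67)/2 = 1.475 → q = 2.2×0.555×1.475 = 1.801 ft³/s
Panel 2-3: Δb = 0.9 ft, d̄ = (0.72+0.98)/2 = 0.85, v̄ = (1.67+2.18)/2 = 1.925 → q = 0.9×0.85×1.925 = 1.473 ft³/s
Panel 3-4: Δb = 3.6 ft, d̄ = (0.98+1.03)/2 = 1.005, v̄ = (2.18+2.14)/2 = 2.16 → q = 3.6×1.005×2.16 = 7.815 ft³/s
Panel 4-5: Δb = 5.4 ft, d̄ = (1.03+0.25)/2 = 0.64, v̄ = (2.14+0.90)/2 = 1.52 → q = 5.4×0.64×1.52 = 5.253 ft³/s
Q = Σ q = 16.34 ft³/s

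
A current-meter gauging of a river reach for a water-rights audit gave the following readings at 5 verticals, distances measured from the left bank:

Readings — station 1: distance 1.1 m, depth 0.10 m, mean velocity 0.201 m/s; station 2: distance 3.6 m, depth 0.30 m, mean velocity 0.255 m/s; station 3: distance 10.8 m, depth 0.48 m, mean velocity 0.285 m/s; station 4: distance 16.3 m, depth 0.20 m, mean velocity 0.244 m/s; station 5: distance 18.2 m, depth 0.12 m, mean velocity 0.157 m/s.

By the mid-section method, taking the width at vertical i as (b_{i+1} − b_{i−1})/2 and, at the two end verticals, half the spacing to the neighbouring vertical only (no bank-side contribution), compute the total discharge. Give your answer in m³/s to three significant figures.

1.46 m³/s

w_1 = (3.6 − 1.1)/2 = 1.25 m; q_1 = 0.201 × 0.10 × 1.25 = 0.02513 m³/s
w_2 = (10.8 − 1.1)/2 = 4.85 m; q_2 = 0.255 × 0.30 × 4.85 = 0.3710 m³/s
w_3 = (16.3 − 3.6)/2 = 6.35 m; q_3 = 0.285 × 0.48 × 6.35 = 0.8687 m³/s
w_4 = (18.2 − 10.8)/2 = 3.7 m; q_4 = 0.244 × 0.20 × 3.7 = 0.1806 m³/s
w_5 = (18.2 − 16.3)/2 = 0.95 m; q_5 = 0.157 × 0.12 × 0.95 = 0.01790 m³/s
Q = Σ qᵢ = 1.463 m³/s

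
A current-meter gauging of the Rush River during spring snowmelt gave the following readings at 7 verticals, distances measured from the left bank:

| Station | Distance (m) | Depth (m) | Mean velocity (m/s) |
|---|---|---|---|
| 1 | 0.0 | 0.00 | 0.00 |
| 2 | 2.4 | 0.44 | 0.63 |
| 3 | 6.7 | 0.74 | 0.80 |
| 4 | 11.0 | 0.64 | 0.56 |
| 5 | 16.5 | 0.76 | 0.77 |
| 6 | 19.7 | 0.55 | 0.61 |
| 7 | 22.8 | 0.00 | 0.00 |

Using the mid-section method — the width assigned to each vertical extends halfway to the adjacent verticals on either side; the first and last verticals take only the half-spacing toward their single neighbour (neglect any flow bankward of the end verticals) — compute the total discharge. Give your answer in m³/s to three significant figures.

8.83 m³/s

w_2 = (6.7 − 0.0)/2 = 3.35 m; q_2 = 0.63 × 0.44 × 3.35 = 0.9286 m³/s
w_3 = (11.0 − 2.4)/2 = 4.3 m; q_3 = 0.80 × 0.74 × 4.3 = 2.546 m³/s
w_4 = (16.5 − 6.7)/2 = 4.9 m; q_4 = 0.56 × 0.64 × 4.9 = 1.756 m³/s
w_5 = (19.7 − 11.0)/2 = 4.35 m; q_5 = 0.77 × 0.76 × 4.35 = 2.546 m³/s
w_6 = (22.8 − 16.5)/2 = 3.15 m; q_6 = 0.61 × 0.55 × 3.15 = 1.057 m³/s
Stations 1, 7 contribute zero (depth or velocity is 0).
Q = Σ qᵢ = 8.833 m³/s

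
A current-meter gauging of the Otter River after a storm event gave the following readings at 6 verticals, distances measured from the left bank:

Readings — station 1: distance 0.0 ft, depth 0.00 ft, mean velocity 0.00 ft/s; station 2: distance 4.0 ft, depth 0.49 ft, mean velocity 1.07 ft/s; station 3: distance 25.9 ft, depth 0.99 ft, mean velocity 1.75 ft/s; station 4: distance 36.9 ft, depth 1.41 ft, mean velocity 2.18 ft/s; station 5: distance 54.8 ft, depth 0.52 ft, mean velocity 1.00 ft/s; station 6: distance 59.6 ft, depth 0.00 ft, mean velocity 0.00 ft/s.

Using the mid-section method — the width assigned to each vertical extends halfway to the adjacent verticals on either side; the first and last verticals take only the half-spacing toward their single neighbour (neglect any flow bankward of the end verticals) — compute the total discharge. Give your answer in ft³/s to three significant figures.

85.6 ft³/s

w_2 = (25.9 − 0.0)/2 = 12.95 ft; q_2 = 1.07 × 0.49 × 12.95 = 6.790 ft³/s
w_3 = (36.9 − 4.0)/2 = 16.45 ft; q_3 = 1.75 × 0.99 × 16.45 = 28.50 ft³/s
w_4 = (54.8 − 25.9)/2 = 14.45 ft; q_4 = 2.18 × 1.41 × 14.45 = 44.42 ft³/s
w_5 = (59.6 − 36.9)/2 = 11.35 ft; q_5 = 1.00 × 0.52 × 11.35 = 5.902 ft³/s
Stations 1, 6 contribute zero (depth or velocity is 0).
Q = Σ qᵢ = 85.61 ft³/s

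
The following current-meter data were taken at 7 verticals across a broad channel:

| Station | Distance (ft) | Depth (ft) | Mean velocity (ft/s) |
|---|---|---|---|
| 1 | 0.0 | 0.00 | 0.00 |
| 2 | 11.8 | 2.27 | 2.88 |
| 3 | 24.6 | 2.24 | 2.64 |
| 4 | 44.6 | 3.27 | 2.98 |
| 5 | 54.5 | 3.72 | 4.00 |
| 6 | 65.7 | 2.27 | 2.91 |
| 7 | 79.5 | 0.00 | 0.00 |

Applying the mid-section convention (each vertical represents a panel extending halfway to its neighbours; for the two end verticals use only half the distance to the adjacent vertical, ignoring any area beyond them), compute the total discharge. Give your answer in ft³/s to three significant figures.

563 ft³/s

w_2 = (24.6 − 0.0)/2 = 12.3 ft; q_2 = 2.88 × 2.27 × 12.3 = 80.41 ft³/s
w_3 = (44.6 − 11.8)/2 = 16.4 ft; q_3 = 2.64 × 2.24 × 16.4 = 96.98 ft³/s
w_4 = (54.5 − 24.6)/2 = 14.95 ft; q_4 = 2.98 × 3.27 × 14.95 = 145.7 ft³/s
w_5 = (65.7 − 44.6)/2 = 10.55 ft; q_5 = 4.00 × 3.72 × 10.55 = 157.0 ft³/s
w_6 = (79.5 − 54.5)/2 = 12.5 ft; q_6 = 2.91 × 2.27 × 12.5 = 82.57 ft³/s
Stations 1, 7 contribute zero (depth or velocity is 0).
Q = Σ qᵢ = 562.6 ft³/s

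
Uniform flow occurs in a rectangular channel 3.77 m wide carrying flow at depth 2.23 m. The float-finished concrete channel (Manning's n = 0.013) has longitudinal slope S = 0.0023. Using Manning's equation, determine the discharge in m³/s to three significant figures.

31.5 m³/s

A = b·y = 3.77 × 2.23 = 8.407 m²
P = b + 2y = 3.77 + 2×2.23 = 8.230 m
R = A/P = 8.407/8.230 = 1.022 m
Q = (1/n)·A·R^(2/3)·S^(1/2) = (1/0.013) × 8.407 × 1.022^(2/3) × 0.0023^(1/2) = 31.46 m³/s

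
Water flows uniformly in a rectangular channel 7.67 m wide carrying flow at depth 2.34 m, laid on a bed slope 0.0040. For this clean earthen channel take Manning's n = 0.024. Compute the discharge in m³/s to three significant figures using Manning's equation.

A = b·y = 7.67 × 2.34 = 17.95 m²
P = b + 2y = 7.67 + 2×2.34 = 12.35 m
R = A/P = 17.95/12.35 = 1.453 m
Q = (1/n)·A·R^(2/3)·S^(1/2) = (1/0.024) × 17.95 × 1.453^(2/3) × 0.0040^(1/2) = 60.68 m³/s

60.7 m³/s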